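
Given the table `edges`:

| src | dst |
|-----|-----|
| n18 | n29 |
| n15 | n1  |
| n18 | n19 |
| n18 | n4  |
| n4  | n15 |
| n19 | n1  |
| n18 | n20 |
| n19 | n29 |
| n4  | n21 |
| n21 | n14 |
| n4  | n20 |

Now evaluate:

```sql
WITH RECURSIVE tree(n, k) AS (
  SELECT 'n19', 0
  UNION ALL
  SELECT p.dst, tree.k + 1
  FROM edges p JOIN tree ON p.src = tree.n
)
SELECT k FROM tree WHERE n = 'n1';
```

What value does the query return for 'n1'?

Base: (n19, k=0).
Iteration 1: edges from {n19} -> (n1, k=1), (n29, k=1).
Iteration 2: no outgoing edges from {n1,n29}; recursion stops.

1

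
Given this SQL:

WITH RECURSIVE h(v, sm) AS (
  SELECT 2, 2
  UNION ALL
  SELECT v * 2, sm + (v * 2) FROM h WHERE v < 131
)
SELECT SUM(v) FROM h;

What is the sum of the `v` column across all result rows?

510

Base: v=2, sm=2.
Iteration 1: 2 < 131 holds -> v = 2 * 2 = 4, sm = 2 + 4 = 6.
Iteration 2: 4 < 131 holds -> v = 4 * 2 = 8, sm = 6 + 8 = 14.
Iteration 3: 8 < 131 holds -> v = 8 * 2 = 16, sm = 14 + 16 = 30.
Iteration 4: 16 < 131 holds -> v = 16 * 2 = 32, sm = 30 + 32 = 62.
Iteration 5: 32 < 131 holds -> v = 32 * 2 = 64, sm = 62 + 64 = 126.
Iteration 6: 64 < 131 holds -> v = 64 * 2 = 128, sm = 126 + 128 = 254.
Iteration 7: 128 < 131 holds -> v = 128 * 2 = 256, sm = 254 + 256 = 510.
Iteration 8: 256 < 131 fails; recursion stops.
SUM(v) = 2 + 4 + 8 + 16 + 32 + 64 + 128 + 256 = 510.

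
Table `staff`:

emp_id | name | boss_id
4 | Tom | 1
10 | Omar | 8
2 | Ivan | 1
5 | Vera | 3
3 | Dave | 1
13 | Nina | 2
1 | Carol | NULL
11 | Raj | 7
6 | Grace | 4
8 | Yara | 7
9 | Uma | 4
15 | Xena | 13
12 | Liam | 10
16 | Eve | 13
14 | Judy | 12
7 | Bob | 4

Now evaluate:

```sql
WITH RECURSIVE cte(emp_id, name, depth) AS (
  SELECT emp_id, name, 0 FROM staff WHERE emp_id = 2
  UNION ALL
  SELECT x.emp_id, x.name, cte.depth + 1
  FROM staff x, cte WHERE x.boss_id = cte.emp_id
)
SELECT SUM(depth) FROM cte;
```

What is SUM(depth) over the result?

Base: emp_id=2 (Ivan) at depth 0.
Iteration 1: rows with boss_id in {2} -> Nina (id 13, depth 1).
Iteration 2: rows with boss_id in {13} -> Xena (id 15, depth 2), Eve (id 16, depth 2).
Iteration 3: no rows with boss_id in {15,16}; recursion stops.
SUM(depth) = 0 + 1 + 2 + 2 = 5.

5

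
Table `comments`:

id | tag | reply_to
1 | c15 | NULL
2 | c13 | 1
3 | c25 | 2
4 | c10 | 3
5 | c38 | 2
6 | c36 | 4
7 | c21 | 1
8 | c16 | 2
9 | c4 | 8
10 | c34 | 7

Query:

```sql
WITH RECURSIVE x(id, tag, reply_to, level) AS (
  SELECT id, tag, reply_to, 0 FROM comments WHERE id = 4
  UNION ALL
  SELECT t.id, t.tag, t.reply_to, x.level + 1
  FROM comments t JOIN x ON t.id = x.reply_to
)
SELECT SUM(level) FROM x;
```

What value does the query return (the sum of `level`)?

Base: id=4 (c10), reply_to=3, level 0.
Iteration 1: join on id=3 -> c25 (id 3, reply_to=2, level 1).
Iteration 2: join on id=2 -> c13 (id 2, reply_to=1, level 2).
Iteration 3: join on id=1 -> c15 (id 1, reply_to=NULL, level 3).
Iteration 4: reply_to is NULL; no match; recursion stops.
SUM(level) = 0 + 1 + 2 + 3 = 6.

6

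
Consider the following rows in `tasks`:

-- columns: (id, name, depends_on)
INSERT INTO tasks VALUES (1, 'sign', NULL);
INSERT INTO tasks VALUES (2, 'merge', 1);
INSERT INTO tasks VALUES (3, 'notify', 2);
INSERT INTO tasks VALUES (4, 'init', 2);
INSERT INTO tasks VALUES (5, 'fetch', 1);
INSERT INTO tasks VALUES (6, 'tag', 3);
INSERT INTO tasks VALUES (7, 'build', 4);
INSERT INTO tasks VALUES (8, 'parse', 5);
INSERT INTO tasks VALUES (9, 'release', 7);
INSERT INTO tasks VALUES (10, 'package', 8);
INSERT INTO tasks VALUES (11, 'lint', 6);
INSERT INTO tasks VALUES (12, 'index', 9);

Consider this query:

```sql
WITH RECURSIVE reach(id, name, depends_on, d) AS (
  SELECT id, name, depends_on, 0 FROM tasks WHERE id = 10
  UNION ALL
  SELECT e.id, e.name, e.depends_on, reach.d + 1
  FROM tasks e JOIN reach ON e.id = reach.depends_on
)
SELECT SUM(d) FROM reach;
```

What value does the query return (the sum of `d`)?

Base: id=10 (package), depends_on=8, d 0.
Iteration 1: join on id=8 -> parse (id 8, depends_on=5, d 1).
Iteration 2: join on id=5 -> fetch (id 5, depends_on=1, d 2).
Iteration 3: join on id=1 -> sign (id 1, depends_on=NULL, d 3).
Iteration 4: depends_on is NULL; no match; recursion stops.
SUM(d) = 0 + 1 + 2 + 3 = 6.

6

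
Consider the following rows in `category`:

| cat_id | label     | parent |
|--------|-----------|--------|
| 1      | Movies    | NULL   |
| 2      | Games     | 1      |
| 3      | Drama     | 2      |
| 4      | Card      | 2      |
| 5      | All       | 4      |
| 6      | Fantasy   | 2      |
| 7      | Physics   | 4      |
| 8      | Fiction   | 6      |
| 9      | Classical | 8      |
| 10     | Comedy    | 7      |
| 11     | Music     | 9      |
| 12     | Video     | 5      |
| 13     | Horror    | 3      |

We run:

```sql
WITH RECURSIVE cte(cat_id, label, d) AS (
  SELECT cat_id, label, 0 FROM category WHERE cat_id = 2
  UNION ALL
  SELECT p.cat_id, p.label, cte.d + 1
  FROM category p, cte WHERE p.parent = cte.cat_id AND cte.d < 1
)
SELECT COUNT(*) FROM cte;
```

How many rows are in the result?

Base: cat_id=2 (Games) at d 0.
Iteration 1: rows with parent in {2} -> Drama (id 3, d 1), Card (id 4, d 1), Fantasy (id 6, d 1).
Iteration 2: d < 1 fails for all current rows; recursion stops.
Total rows emitted: 4.

4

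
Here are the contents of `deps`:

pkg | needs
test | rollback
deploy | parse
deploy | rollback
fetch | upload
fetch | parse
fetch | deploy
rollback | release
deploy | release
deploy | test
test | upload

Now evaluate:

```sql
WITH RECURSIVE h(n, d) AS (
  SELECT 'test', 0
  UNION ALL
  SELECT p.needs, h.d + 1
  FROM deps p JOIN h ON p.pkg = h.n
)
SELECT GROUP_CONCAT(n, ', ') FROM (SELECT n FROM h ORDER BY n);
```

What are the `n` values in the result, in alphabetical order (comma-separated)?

release, rollback, test, upload

Base: (test, d=0).
Iteration 1: edges from {test} -> (rollback, d=1), (upload, d=1).
Iteration 2: edges from {rollback,upload} -> (release, d=2).
Iteration 3: no outgoing edges from {release}; recursion stops.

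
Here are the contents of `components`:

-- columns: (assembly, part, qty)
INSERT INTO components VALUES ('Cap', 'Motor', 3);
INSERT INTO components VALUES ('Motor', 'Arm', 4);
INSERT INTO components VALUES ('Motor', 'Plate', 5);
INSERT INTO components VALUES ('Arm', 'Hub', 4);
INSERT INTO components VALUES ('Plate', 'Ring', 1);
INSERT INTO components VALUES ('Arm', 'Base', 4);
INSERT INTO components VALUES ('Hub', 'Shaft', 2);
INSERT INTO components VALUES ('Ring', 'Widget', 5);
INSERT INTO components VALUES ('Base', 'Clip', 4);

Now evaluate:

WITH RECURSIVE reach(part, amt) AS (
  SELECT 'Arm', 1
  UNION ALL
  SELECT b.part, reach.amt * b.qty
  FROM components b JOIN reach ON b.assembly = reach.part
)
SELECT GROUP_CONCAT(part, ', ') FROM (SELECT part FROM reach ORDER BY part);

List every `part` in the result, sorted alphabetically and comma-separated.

Base: (Arm, amt=1).
Iteration 1: components of {Arm} -> Base = 1*4 = 4, Hub = 1*4 = 4.
Iteration 2: components of {Base,Hub} -> Clip = 4*4 = 16, Shaft = 4*2 = 8.
Iteration 3: no further components; recursion stops.

Arm, Base, Clip, Hub, Shaft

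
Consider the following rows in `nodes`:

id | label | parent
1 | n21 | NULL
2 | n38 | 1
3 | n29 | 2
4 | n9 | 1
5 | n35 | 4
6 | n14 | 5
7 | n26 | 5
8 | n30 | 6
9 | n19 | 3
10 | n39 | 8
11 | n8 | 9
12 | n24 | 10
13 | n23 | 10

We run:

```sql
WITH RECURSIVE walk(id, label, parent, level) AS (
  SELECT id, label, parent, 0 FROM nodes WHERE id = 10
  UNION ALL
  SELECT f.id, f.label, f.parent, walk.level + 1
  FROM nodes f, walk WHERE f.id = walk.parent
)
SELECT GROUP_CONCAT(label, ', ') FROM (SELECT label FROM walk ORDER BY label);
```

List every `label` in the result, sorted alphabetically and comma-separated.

Base: id=10 (n39), parent=8, level 0.
Iteration 1: join on id=8 -> n30 (id 8, parent=6, level 1).
Iteration 2: join on id=6 -> n14 (id 6, parent=5, level 2).
Iteration 3: join on id=5 -> n35 (id 5, parent=4, level 3).
Iteration 4: join on id=4 -> n9 (id 4, parent=1, level 4).
Iteration 5: join on id=1 -> n21 (id 1, parent=NULL, level 5).
Iteration 6: parent is NULL; no match; recursion stops.

n14, n21, n30, n35, n39, n9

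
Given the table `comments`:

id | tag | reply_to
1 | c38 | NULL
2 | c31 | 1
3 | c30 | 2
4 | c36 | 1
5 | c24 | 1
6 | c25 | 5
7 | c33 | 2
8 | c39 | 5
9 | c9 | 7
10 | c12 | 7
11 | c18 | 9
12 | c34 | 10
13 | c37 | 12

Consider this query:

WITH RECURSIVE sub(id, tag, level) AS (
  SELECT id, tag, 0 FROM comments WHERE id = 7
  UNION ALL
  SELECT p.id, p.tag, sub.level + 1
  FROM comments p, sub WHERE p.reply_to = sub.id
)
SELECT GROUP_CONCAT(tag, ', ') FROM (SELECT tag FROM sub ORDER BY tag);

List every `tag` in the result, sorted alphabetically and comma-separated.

c12, c18, c33, c34, c37, c9

Base: id=7 (c33) at level 0.
Iteration 1: rows with reply_to in {7} -> c9 (id 9, level 1), c12 (id 10, level 1).
Iteration 2: rows with reply_to in {9,10} -> c18 (id 11, level 2), c34 (id 12, level 2).
Iteration 3: rows with reply_to in {11,12} -> c37 (id 13, level 3).
Iteration 4: no rows with reply_to in {13}; recursion stops.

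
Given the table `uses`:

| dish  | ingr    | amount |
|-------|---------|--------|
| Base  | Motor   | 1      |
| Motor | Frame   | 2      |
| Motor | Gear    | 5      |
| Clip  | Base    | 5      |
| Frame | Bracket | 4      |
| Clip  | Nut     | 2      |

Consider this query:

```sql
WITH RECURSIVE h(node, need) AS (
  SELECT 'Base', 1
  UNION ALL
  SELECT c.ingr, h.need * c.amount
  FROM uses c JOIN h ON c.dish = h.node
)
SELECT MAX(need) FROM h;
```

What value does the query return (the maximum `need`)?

Base: (Base, need=1).
Iteration 1: components of {Base} -> Motor = 1*1 = 1.
Iteration 2: components of {Motor} -> Frame = 1*2 = 2, Gear = 1*5 = 5.
Iteration 3: components of {Frame,Gear} -> Bracket = 2*4 = 8.
Iteration 4: no further components; recursion stops.
need values: 1, 1, 5, 2, 8; the maximum is 8.

8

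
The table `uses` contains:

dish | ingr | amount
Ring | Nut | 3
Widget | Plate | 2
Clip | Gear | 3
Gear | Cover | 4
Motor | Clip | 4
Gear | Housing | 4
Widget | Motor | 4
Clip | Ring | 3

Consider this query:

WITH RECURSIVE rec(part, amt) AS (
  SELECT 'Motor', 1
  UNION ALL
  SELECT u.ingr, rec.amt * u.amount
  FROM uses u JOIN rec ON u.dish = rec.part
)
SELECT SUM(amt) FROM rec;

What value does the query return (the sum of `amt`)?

161

Base: (Motor, amt=1).
Iteration 1: components of {Motor} -> Clip = 1*4 = 4.
Iteration 2: components of {Clip} -> Gear = 4*3 = 12, Ring = 4*3 = 12.
Iteration 3: components of {Gear,Ring} -> Cover = 12*4 = 48, Housing = 12*4 = 48, Nut = 12*3 = 36.
Iteration 4: no further components; recursion stops.
SUM(amt) = 1 + 4 + 12 + 12 + 36 + 48 + 48 = 161.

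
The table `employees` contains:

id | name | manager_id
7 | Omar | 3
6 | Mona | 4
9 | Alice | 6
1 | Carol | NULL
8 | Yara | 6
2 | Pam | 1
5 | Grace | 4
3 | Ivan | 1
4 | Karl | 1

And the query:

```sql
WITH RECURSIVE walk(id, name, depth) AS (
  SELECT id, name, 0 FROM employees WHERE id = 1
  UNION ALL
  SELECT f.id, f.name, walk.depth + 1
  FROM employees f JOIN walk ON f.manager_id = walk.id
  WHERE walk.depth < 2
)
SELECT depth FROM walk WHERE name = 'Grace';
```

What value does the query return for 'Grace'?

2

Base: id=1 (Carol) at depth 0.
Iteration 1: rows with manager_id in {1} -> Pam (id 2, depth 1), Ivan (id 3, depth 1), Karl (id 4, depth 1).
Iteration 2: rows with manager_id in {2,3,4} -> Grace (id 5, depth 2), Mona (id 6, depth 2), Omar (id 7, depth 2).
Iteration 3: depth < 2 fails for all current rows; recursion stops.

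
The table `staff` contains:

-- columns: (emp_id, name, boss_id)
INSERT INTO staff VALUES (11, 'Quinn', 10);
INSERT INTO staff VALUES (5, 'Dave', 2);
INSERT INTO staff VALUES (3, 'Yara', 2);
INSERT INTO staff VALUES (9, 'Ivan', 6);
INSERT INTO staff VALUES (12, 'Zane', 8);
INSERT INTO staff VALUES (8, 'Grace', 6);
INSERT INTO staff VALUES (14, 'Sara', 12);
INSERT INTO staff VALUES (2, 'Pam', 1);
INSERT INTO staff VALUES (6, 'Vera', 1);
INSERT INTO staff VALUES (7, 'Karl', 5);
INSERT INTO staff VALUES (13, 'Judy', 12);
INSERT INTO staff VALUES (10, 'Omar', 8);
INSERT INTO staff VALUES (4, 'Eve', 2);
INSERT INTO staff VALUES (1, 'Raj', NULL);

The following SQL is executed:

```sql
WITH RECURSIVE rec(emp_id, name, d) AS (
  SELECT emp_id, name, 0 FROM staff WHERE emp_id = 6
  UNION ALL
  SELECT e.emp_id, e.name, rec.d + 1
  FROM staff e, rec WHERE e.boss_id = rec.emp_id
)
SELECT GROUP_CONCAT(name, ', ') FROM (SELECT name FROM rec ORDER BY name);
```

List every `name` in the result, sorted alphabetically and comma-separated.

Base: emp_id=6 (Vera) at d 0.
Iteration 1: rows with boss_id in {6} -> Grace (id 8, d 1), Ivan (id 9, d 1).
Iteration 2: rows with boss_id in {8,9} -> Omar (id 10, d 2), Zane (id 12, d 2).
Iteration 3: rows with boss_id in {10,12} -> Quinn (id 11, d 3), Judy (id 13, d 3), Sara (id 14, d 3).
Iteration 4: no rows with boss_id in {11,13,14}; recursion stops.

Grace, Ivan, Judy, Omar, Quinn, Sara, Vera, Zane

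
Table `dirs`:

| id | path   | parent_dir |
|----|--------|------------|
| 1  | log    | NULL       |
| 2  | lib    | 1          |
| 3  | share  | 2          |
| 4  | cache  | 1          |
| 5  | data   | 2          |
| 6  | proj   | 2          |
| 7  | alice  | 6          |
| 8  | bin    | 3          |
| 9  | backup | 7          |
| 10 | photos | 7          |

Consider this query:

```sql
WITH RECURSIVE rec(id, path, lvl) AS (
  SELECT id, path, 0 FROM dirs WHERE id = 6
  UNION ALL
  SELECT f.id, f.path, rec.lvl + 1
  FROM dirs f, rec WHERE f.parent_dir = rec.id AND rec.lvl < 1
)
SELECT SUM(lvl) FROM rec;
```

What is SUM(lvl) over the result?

Base: id=6 (proj) at lvl 0.
Iteration 1: rows with parent_dir in {6} -> alice (id 7, lvl 1).
Iteration 2: lvl < 1 fails for all current rows; recursion stops.
SUM(lvl) = 0 + 1 = 1.

1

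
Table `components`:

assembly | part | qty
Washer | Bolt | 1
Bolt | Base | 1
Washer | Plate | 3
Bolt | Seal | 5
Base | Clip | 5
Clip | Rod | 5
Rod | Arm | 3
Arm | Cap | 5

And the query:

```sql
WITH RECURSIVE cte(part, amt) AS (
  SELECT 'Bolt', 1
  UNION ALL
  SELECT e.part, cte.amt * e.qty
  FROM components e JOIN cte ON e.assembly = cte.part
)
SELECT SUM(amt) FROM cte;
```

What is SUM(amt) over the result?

Base: (Bolt, amt=1).
Iteration 1: components of {Bolt} -> Base = 1*1 = 1, Seal = 1*5 = 5.
Iteration 2: components of {Base,Seal} -> Clip = 1*5 = 5.
Iteration 3: components of {Clip} -> Rod = 5*5 = 25.
Iteration 4: components of {Rod} -> Arm = 25*3 = 75.
Iteration 5: components of {Arm} -> Cap = 75*5 = 375.
Iteration 6: no further components; recursion stops.
SUM(amt) = 1 + 1 + 5 + 5 + 25 + 75 + 375 = 487.

487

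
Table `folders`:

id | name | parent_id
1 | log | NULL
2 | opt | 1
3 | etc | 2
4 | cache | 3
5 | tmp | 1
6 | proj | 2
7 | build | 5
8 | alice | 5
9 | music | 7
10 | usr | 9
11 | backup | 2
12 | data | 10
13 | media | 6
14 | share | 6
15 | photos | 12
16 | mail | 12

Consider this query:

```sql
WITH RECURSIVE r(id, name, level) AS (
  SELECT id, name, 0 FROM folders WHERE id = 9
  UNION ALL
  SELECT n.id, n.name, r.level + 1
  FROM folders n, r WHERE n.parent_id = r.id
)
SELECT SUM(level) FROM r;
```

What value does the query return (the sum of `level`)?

9

Base: id=9 (music) at level 0.
Iteration 1: rows with parent_id in {9} -> usr (id 10, level 1).
Iteration 2: rows with parent_id in {10} -> data (id 12, level 2).
Iteration 3: rows with parent_id in {12} -> photos (id 15, level 3), mail (id 16, level 3).
Iteration 4: no rows with parent_id in {15,16}; recursion stops.
SUM(level) = 0 + 1 + 2 + 3 + 3 = 9.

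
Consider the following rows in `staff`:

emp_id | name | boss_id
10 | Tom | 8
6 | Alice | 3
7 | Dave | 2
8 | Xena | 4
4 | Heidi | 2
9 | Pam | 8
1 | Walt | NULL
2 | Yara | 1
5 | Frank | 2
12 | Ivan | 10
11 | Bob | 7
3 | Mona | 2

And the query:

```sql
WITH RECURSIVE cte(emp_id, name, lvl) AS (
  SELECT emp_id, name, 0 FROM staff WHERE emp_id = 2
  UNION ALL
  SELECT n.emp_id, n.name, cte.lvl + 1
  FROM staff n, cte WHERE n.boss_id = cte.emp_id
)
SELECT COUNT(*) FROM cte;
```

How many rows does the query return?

Base: emp_id=2 (Yara) at lvl 0.
Iteration 1: rows with boss_id in {2} -> Mona (id 3, lvl 1), Heidi (id 4, lvl 1), Frank (id 5, lvl 1), Dave (id 7, lvl 1).
Iteration 2: rows with boss_id in {3,4,5,7} -> Alice (id 6, lvl 2), Xena (id 8, lvl 2), Bob (id 11, lvl 2).
Iteration 3: rows with boss_id in {6,8,11} -> Pam (id 9, lvl 3), Tom (id 10, lvl 3).
Iteration 4: rows with boss_id in {9,10} -> Ivan (id 12, lvl 4).
Iteration 5: no rows with boss_id in {12}; recursion stops.
Total rows emitted: 11.

11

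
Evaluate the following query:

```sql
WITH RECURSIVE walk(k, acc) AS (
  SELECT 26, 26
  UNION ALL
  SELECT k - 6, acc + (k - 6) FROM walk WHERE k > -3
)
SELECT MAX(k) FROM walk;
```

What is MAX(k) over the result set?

26

Base: k=26, acc=26.
Iteration 1: 26 > -3 holds -> k = 26 - 6 = 20, acc = 26 + 20 = 46.
Iteration 2: 20 > -3 holds -> k = 20 - 6 = 14, acc = 46 + 14 = 60.
Iteration 3: 14 > -3 holds -> k = 14 - 6 = 8, acc = 60 + 8 = 68.
Iteration 4: 8 > -3 holds -> k = 8 - 6 = 2, acc = 68 + 2 = 70.
Iteration 5: 2 > -3 holds -> k = 2 - 6 = -4, acc = 70 + -4 = 66.
Iteration 6: -4 > -3 fails; recursion stops.
k values: 26, 20, 14, 8, 2, -4; the maximum is 26.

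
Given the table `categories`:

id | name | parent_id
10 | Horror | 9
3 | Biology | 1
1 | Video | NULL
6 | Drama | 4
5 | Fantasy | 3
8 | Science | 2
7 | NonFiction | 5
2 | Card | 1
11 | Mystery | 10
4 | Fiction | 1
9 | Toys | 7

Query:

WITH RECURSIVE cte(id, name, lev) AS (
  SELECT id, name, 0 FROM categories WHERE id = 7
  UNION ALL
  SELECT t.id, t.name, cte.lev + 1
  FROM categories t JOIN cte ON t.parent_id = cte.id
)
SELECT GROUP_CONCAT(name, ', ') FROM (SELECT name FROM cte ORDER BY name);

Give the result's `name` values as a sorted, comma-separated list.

Base: id=7 (NonFiction) at lev 0.
Iteration 1: rows with parent_id in {7} -> Toys (id 9, lev 1).
Iteration 2: rows with parent_id in {9} -> Horror (id 10, lev 2).
Iteration 3: rows with parent_id in {10} -> Mystery (id 11, lev 3).
Iteration 4: no rows with parent_id in {11}; recursion stops.

Horror, Mystery, NonFiction, Toys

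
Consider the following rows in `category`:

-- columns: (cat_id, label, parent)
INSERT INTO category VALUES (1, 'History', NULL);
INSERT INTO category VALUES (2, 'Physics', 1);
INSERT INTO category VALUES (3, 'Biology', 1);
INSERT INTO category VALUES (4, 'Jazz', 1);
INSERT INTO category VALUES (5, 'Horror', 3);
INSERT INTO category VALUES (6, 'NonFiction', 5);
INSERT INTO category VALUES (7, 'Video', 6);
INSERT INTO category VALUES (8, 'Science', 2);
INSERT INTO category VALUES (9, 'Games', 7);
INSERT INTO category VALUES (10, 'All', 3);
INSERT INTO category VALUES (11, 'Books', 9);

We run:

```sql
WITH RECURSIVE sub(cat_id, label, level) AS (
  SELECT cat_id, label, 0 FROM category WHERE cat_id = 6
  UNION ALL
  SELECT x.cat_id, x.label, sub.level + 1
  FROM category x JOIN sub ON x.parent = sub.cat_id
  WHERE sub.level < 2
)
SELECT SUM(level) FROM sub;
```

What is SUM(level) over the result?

Base: cat_id=6 (NonFiction) at level 0.
Iteration 1: rows with parent in {6} -> Video (id 7, level 1).
Iteration 2: rows with parent in {7} -> Games (id 9, level 2).
Iteration 3: level < 2 fails for all current rows; recursion stops.
SUM(level) = 0 + 1 + 2 = 3.

3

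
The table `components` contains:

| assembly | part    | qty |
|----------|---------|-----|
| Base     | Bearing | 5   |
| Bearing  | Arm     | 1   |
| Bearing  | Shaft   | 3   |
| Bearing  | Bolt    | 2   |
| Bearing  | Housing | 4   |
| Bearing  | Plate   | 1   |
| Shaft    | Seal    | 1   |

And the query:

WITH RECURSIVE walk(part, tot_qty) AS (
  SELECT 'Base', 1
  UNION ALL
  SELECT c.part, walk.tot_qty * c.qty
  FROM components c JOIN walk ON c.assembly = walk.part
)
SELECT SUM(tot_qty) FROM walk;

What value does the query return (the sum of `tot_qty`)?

Base: (Base, tot_qty=1).
Iteration 1: components of {Base} -> Bearing = 1*5 = 5.
Iteration 2: components of {Bearing} -> Arm = 5*1 = 5, Bolt = 5*2 = 10, Housing = 5*4 = 20, Plate = 5*1 = 5, Shaft = 5*3 = 15.
Iteration 3: components of {Arm,Bolt,Housing,Plate,Shaft} -> Seal = 15*1 = 15.
Iteration 4: no further components; recursion stops.
SUM(tot_qty) = 1 + 5 + 5 + 15 + 10 + 20 + 5 + 15 = 76.

76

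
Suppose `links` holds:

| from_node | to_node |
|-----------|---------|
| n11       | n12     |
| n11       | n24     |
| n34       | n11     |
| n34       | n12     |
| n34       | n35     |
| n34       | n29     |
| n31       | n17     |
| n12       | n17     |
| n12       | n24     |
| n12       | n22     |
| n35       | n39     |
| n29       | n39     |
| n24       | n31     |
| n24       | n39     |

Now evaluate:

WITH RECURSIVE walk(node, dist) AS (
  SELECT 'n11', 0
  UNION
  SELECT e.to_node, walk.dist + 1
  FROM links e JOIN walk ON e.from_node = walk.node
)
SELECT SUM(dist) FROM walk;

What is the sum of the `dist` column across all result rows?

Base: (n11, dist=0).
Iteration 1: edges from {n11} -> (n12, dist=1), (n24, dist=1).
Iteration 2: edges from {n12,n24} -> (n17, dist=2), (n22, dist=2), (n24, dist=2), (n31, dist=2), (n39, dist=2).
Iteration 3: edges from {n17,n22,n24,n31,n39} -> (n17, dist=3), (n31, dist=3), (n39, dist=3).
Iteration 4: edges from {n17,n31,n39} -> (n17, dist=4).
Iteration 5: no outgoing edges from {n17}; recursion stops.
SUM(dist) = 0 + 1 + 1 + 2 + 2 + 2 + 2 + 2 + 3 + 3 + 3 + 4 = 25.

25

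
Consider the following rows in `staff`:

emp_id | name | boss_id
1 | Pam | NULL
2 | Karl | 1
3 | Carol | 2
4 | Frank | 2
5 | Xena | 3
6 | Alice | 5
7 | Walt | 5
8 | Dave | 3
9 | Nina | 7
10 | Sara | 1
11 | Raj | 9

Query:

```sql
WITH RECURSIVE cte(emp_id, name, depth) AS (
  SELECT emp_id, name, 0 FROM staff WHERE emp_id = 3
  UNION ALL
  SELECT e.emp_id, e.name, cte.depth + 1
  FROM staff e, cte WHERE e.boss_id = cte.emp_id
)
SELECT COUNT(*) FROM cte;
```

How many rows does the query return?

7

Base: emp_id=3 (Carol) at depth 0.
Iteration 1: rows with boss_id in {3} -> Xena (id 5, depth 1), Dave (id 8, depth 1).
Iteration 2: rows with boss_id in {5,8} -> Alice (id 6, depth 2), Walt (id 7, depth 2).
Iteration 3: rows with boss_id in {6,7} -> Nina (id 9, depth 3).
Iteration 4: rows with boss_id in {9} -> Raj (id 11, depth 4).
Iteration 5: no rows with boss_id in {11}; recursion stops.
Total rows emitted: 7.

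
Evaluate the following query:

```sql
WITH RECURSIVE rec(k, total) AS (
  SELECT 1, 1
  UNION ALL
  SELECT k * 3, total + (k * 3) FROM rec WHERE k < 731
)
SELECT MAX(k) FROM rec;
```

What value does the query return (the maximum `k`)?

2187

Base: k=1, total=1.
Iteration 1: 1 < 731 holds -> k = 1 * 3 = 3, total = 1 + 3 = 4.
Iteration 2: 3 < 731 holds -> k = 3 * 3 = 9, total = 4 + 9 = 13.
Iteration 3: 9 < 731 holds -> k = 9 * 3 = 27, total = 13 + 27 = 40.
Iteration 4: 27 < 731 holds -> k = 27 * 3 = 81, total = 40 + 81 = 121.
Iteration 5: 81 < 731 holds -> k = 81 * 3 = 243, total = 121 + 243 = 364.
Iteration 6: 243 < 731 holds -> k = 243 * 3 = 729, total = 364 + 729 = 1093.
Iteration 7: 729 < 731 holds -> k = 729 * 3 = 2187, total = 1093 + 2187 = 3280.
Iteration 8: 2187 < 731 fails; recursion stops.
k values: 1, 3, 9, 27, 81, 243, 729, 2187; the maximum is 2187.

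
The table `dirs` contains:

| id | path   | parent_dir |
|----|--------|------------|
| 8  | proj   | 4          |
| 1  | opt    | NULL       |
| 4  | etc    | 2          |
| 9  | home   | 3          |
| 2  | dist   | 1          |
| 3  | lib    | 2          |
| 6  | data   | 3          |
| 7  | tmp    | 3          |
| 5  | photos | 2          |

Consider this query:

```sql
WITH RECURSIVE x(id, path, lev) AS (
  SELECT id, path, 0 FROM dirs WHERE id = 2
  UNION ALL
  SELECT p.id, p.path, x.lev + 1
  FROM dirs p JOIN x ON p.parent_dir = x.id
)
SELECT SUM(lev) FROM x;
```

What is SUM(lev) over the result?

11

Base: id=2 (dist) at lev 0.
Iteration 1: rows with parent_dir in {2} -> lib (id 3, lev 1), etc (id 4, lev 1), photos (id 5, lev 1).
Iteration 2: rows with parent_dir in {3,4,5} -> data (id 6, lev 2), tmp (id 7, lev 2), proj (id 8, lev 2), home (id 9, lev 2).
Iteration 3: no rows with parent_dir in {6,7,8,9}; recursion stops.
SUM(lev) = 0 + 1 + 1 + 1 + 2 + 2 + 2 + 2 = 11.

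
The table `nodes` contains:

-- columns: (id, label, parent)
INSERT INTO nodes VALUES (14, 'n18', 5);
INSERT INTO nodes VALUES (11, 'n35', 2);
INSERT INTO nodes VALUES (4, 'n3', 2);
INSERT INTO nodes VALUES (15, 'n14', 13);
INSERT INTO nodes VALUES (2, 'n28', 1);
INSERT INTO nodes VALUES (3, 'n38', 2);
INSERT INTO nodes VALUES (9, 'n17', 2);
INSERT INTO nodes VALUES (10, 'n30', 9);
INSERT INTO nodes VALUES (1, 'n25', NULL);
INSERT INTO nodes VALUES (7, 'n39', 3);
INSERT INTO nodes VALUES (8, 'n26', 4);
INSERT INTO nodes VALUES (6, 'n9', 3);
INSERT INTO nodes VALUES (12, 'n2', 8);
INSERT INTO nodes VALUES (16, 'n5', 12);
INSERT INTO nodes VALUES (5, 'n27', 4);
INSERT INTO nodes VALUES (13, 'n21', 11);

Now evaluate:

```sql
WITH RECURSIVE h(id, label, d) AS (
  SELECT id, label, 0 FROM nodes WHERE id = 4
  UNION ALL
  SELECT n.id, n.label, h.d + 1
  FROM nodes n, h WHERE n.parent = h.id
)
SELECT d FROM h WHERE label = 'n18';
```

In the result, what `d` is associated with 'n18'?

Base: id=4 (n3) at d 0.
Iteration 1: rows with parent in {4} -> n27 (id 5, d 1), n26 (id 8, d 1).
Iteration 2: rows with parent in {5,8} -> n2 (id 12, d 2), n18 (id 14, d 2).
Iteration 3: rows with parent in {12,14} -> n5 (id 16, d 3).
Iteration 4: no rows with parent in {16}; recursion stops.

2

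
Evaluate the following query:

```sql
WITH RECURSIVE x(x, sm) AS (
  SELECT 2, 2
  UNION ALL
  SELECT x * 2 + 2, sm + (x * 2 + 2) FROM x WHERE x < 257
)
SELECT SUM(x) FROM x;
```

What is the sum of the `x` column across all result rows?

Base: x=2, sm=2.
Iteration 1: 2 < 257 holds -> x = 2 * 2 + 2 = 6, sm = 2 + 6 = 8.
Iteration 2: 6 < 257 holds -> x = 6 * 2 + 2 = 14, sm = 8 + 14 = 22.
Iteration 3: 14 < 257 holds -> x = 14 * 2 + 2 = 30, sm = 22 + 30 = 52.
Iteration 4: 30 < 257 holds -> x = 30 * 2 + 2 = 62, sm = 52 + 62 = 114.
Iteration 5: 62 < 257 holds -> x = 62 * 2 + 2 = 126, sm = 114 + 126 = 240.
Iteration 6: 126 < 257 holds -> x = 126 * 2 + 2 = 254, sm = 240 + 254 = 494.
Iteration 7: 254 < 257 holds -> x = 254 * 2 + 2 = 510, sm = 494 + 510 = 1004.
Iteration 8: 510 < 257 fails; recursion stops.
SUM(x) = 2 + 6 + 14 + 30 + 62 + 126 + 254 + 510 = 1004.

1004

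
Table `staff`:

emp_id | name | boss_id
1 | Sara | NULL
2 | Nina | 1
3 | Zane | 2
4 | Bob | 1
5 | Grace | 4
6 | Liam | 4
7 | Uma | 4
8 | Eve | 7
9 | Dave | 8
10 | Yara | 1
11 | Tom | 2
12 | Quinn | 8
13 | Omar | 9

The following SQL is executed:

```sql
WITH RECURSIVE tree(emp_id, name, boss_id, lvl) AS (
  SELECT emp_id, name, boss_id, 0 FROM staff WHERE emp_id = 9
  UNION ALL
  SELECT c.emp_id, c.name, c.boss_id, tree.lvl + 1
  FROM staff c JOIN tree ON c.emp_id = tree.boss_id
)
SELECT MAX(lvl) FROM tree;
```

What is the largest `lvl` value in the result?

Base: emp_id=9 (Dave), boss_id=8, lvl 0.
Iteration 1: join on emp_id=8 -> Eve (id 8, boss_id=7, lvl 1).
Iteration 2: join on emp_id=7 -> Uma (id 7, boss_id=4, lvl 2).
Iteration 3: join on emp_id=4 -> Bob (id 4, boss_id=1, lvl 3).
Iteration 4: join on emp_id=1 -> Sara (id 1, boss_id=NULL, lvl 4).
Iteration 5: boss_id is NULL; no match; recursion stops.
lvl values: 0, 1, 2, 3, 4; the maximum is 4.

4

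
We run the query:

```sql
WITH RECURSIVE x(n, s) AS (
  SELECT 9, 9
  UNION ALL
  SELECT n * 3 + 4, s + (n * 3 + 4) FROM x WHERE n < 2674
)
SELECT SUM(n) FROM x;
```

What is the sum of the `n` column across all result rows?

Base: n=9, s=9.
Iteration 1: 9 < 2674 holds -> n = 9 * 3 + 4 = 31, s = 9 + 31 = 40.
Iteration 2: 31 < 2674 holds -> n = 31 * 3 + 4 = 97, s = 40 + 97 = 137.
Iteration 3: 97 < 2674 holds -> n = 97 * 3 + 4 = 295, s = 137 + 295 = 432.
Iteration 4: 295 < 2674 holds -> n = 295 * 3 + 4 = 889, s = 432 + 889 = 1321.
Iteration 5: 889 < 2674 holds -> n = 889 * 3 + 4 = 2671, s = 1321 + 2671 = 3992.
Iteration 6: 2671 < 2674 holds -> n = 2671 * 3 + 4 = 8017, s = 3992 + 8017 = 12009.
Iteration 7: 8017 < 2674 fails; recursion stops.
SUM(n) = 9 + 31 + 97 + 295 + 889 + 2671 + 8017 = 12009.

12009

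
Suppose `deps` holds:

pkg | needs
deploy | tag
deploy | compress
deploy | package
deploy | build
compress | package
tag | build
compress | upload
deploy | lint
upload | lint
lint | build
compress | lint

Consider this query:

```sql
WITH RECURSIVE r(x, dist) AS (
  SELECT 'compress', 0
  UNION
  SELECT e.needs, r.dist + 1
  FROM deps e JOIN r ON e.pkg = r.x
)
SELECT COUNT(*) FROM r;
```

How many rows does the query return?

Base: (compress, dist=0).
Iteration 1: edges from {compress} -> (lint, dist=1), (package, dist=1), (upload, dist=1).
Iteration 2: edges from {lint,package,upload} -> (build, dist=2), (lint, dist=2).
Iteration 3: edges from {build,lint} -> (build, dist=3).
Iteration 4: no outgoing edges from {build}; recursion stops.
Total rows emitted: 7.

7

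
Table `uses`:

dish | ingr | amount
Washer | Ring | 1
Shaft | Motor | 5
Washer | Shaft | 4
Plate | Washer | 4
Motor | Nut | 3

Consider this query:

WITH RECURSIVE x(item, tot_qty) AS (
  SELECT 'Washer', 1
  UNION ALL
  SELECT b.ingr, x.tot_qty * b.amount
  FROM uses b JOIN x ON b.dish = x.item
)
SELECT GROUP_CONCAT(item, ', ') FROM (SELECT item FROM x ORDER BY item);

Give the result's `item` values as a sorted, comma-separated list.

Motor, Nut, Ring, Shaft, Washer

Base: (Washer, tot_qty=1).
Iteration 1: components of {Washer} -> Ring = 1*1 = 1, Shaft = 1*4 = 4.
Iteration 2: components of {Ring,Shaft} -> Motor = 4*5 = 20.
Iteration 3: components of {Motor} -> Nut = 20*3 = 60.
Iteration 4: no further components; recursion stops.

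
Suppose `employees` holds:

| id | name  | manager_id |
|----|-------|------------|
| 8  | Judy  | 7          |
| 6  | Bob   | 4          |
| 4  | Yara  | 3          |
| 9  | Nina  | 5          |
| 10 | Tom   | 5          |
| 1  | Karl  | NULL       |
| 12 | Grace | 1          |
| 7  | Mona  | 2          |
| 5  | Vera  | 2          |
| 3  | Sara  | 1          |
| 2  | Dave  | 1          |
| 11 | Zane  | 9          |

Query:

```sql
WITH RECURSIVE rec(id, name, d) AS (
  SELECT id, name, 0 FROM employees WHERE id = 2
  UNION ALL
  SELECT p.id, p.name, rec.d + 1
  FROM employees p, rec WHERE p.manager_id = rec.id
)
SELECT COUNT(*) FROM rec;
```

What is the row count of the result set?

Base: id=2 (Dave) at d 0.
Iteration 1: rows with manager_id in {2} -> Vera (id 5, d 1), Mona (id 7, d 1).
Iteration 2: rows with manager_id in {5,7} -> Judy (id 8, d 2), Nina (id 9, d 2), Tom (id 10, d 2).
Iteration 3: rows with manager_id in {8,9,10} -> Zane (id 11, d 3).
Iteration 4: no rows with manager_id in {11}; recursion stops.
Total rows emitted: 7.

7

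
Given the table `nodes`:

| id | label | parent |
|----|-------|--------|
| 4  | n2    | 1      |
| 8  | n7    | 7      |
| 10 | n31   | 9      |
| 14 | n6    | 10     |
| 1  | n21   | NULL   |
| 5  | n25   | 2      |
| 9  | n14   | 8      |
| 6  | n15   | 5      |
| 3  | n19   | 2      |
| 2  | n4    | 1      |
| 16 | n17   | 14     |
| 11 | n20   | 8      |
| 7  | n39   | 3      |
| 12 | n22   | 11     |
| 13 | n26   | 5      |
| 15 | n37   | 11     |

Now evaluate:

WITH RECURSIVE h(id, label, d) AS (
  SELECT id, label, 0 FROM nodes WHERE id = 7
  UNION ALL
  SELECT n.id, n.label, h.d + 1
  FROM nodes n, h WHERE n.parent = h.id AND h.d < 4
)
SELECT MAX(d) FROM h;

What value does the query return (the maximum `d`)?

4

Base: id=7 (n39) at d 0.
Iteration 1: rows with parent in {7} -> n7 (id 8, d 1).
Iteration 2: rows with parent in {8} -> n14 (id 9, d 2), n20 (id 11, d 2).
Iteration 3: rows with parent in {9,11} -> n31 (id 10, d 3), n22 (id 12, d 3), n37 (id 15, d 3).
Iteration 4: rows with parent in {10,12,15} -> n6 (id 14, d 4).
Iteration 5: d < 4 fails for all current rows; recursion stops.
d values: 0, 1, 2, 2, 3, 3, 3, 4; the maximum is 4.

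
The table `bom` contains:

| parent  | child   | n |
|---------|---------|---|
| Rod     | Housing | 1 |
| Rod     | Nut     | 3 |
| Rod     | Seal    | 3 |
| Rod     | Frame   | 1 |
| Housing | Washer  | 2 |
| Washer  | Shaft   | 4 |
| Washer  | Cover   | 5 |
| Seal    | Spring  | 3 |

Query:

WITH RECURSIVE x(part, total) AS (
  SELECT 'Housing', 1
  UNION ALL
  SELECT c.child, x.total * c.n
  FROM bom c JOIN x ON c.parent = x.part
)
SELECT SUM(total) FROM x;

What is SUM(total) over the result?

21

Base: (Housing, total=1).
Iteration 1: components of {Housing} -> Washer = 1*2 = 2.
Iteration 2: components of {Washer} -> Cover = 2*5 = 10, Shaft = 2*4 = 8.
Iteration 3: no further components; recursion stops.
SUM(total) = 1 + 2 + 8 + 10 = 21.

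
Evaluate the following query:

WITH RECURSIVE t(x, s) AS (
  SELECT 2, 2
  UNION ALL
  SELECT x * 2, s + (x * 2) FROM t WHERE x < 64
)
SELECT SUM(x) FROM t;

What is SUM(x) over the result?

126

Base: x=2, s=2.
Iteration 1: 2 < 64 holds -> x = 2 * 2 = 4, s = 2 + 4 = 6.
Iteration 2: 4 < 64 holds -> x = 4 * 2 = 8, s = 6 + 8 = 14.
Iteration 3: 8 < 64 holds -> x = 8 * 2 = 16, s = 14 + 16 = 30.
Iteration 4: 16 < 64 holds -> x = 16 * 2 = 32, s = 30 + 32 = 62.
Iteration 5: 32 < 64 holds -> x = 32 * 2 = 64, s = 62 + 64 = 126.
Iteration 6: 64 < 64 fails; recursion stops.
SUM(x) = 2 + 4 + 8 + 16 + 32 + 64 = 126.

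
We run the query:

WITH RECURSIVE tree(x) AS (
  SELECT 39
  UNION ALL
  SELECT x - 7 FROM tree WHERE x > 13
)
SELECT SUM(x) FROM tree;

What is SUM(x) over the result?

Base: x=39.
Iteration 1: 39 > 13 holds -> x = 39 - 7 = 32.
Iteration 2: 32 > 13 holds -> x = 32 - 7 = 25.
Iteration 3: 25 > 13 holds -> x = 25 - 7 = 18.
Iteration 4: 18 > 13 holds -> x = 18 - 7 = 11.
Iteration 5: 11 > 13 fails; recursion stops.
SUM(x) = 39 + 32 + 25 + 18 + 11 = 125.

125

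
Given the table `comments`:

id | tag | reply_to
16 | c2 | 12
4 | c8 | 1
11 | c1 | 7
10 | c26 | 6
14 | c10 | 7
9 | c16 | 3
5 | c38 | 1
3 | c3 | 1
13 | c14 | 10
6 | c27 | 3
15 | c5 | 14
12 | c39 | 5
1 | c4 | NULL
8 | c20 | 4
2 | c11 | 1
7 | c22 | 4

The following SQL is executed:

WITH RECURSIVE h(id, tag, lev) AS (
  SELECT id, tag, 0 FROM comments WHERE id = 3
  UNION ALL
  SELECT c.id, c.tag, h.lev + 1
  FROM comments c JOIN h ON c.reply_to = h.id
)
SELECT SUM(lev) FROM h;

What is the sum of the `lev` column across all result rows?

Base: id=3 (c3) at lev 0.
Iteration 1: rows with reply_to in {3} -> c27 (id 6, lev 1), c16 (id 9, lev 1).
Iteration 2: rows with reply_to in {6,9} -> c26 (id 10, lev 2).
Iteration 3: rows with reply_to in {10} -> c14 (id 13, lev 3).
Iteration 4: no rows with reply_to in {13}; recursion stops.
SUM(lev) = 0 + 1 + 1 + 2 + 3 = 7.

7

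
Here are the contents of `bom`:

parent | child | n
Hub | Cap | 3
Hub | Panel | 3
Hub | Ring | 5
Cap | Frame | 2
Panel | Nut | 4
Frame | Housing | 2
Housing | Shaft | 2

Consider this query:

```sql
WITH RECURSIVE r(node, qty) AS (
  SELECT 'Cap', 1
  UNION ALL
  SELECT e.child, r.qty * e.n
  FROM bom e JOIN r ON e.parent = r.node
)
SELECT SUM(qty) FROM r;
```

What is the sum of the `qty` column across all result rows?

Base: (Cap, qty=1).
Iteration 1: components of {Cap} -> Frame = 1*2 = 2.
Iteration 2: components of {Frame} -> Housing = 2*2 = 4.
Iteration 3: components of {Housing} -> Shaft = 4*2 = 8.
Iteration 4: no further components; recursion stops.
SUM(qty) = 1 + 2 + 4 + 8 = 15.

15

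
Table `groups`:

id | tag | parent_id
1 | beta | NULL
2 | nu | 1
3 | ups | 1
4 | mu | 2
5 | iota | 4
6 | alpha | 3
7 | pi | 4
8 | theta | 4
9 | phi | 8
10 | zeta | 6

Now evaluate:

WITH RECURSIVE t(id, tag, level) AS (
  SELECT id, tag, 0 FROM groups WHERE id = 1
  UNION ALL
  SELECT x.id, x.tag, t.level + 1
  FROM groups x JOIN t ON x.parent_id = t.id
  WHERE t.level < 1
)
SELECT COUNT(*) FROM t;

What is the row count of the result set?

Base: id=1 (beta) at level 0.
Iteration 1: rows with parent_id in {1} -> nu (id 2, level 1), ups (id 3, level 1).
Iteration 2: level < 1 fails for all current rows; recursion stops.
Total rows emitted: 3.

3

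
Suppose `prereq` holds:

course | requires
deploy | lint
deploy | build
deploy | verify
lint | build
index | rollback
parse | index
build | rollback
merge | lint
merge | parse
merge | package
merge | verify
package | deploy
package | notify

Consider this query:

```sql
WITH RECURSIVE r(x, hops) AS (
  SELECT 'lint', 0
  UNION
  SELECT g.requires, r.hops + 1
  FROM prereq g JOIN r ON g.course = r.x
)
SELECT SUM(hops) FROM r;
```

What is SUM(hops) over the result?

3

Base: (lint, hops=0).
Iteration 1: edges from {lint} -> (build, hops=1).
Iteration 2: edges from {build} -> (rollback, hops=2).
Iteration 3: no outgoing edges from {rollback}; recursion stops.
SUM(hops) = 0 + 1 + 2 = 3.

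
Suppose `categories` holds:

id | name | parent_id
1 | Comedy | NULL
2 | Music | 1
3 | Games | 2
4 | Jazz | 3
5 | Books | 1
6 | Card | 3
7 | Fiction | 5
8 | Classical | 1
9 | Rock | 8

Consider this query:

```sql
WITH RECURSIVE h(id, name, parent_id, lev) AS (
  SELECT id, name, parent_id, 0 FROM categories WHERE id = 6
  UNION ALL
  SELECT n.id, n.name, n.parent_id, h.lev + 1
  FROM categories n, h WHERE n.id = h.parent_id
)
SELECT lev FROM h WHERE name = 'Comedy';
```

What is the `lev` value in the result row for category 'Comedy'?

3

Base: id=6 (Card), parent_id=3, lev 0.
Iteration 1: join on id=3 -> Games (id 3, parent_id=2, lev 1).
Iteration 2: join on id=2 -> Music (id 2, parent_id=1, lev 2).
Iteration 3: join on id=1 -> Comedy (id 1, parent_id=NULL, lev 3).
Iteration 4: parent_id is NULL; no match; recursion stops.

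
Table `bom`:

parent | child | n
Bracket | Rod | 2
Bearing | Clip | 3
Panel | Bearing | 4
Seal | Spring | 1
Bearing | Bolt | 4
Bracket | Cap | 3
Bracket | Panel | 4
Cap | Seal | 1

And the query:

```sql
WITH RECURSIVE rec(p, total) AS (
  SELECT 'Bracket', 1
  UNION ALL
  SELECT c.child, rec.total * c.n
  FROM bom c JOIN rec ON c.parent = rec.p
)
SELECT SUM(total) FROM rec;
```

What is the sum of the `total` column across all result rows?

144

Base: (Bracket, total=1).
Iteration 1: components of {Bracket} -> Cap = 1*3 = 3, Panel = 1*4 = 4, Rod = 1*2 = 2.
Iteration 2: components of {Cap,Panel,Rod} -> Bearing = 4*4 = 16, Seal = 3*1 = 3.
Iteration 3: components of {Bearing,Seal} -> Bolt = 16*4 = 64, Clip = 16*3 = 48, Spring = 3*1 = 3.
Iteration 4: no further components; recursion stops.
SUM(total) = 1 + 3 + 4 + 2 + 3 + 16 + 3 + 48 + 64 = 144.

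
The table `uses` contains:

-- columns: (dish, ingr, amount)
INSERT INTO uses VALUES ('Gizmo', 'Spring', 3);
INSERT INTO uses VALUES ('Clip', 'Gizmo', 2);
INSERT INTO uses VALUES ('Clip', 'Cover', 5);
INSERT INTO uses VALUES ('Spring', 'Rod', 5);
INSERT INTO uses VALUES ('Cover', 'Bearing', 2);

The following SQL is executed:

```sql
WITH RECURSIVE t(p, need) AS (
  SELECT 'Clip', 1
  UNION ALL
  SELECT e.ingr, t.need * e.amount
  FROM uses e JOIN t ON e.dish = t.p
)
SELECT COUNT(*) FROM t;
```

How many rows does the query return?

Base: (Clip, need=1).
Iteration 1: components of {Clip} -> Cover = 1*5 = 5, Gizmo = 1*2 = 2.
Iteration 2: components of {Cover,Gizmo} -> Bearing = 5*2 = 10, Spring = 2*3 = 6.
Iteration 3: components of {Bearing,Spring} -> Rod = 6*5 = 30.
Iteration 4: no further components; recursion stops.
Total rows emitted: 6.

6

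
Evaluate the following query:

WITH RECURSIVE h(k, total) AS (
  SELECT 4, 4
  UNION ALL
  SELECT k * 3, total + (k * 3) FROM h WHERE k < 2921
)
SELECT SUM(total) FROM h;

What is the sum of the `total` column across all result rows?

19664

Base: k=4, total=4.
Iteration 1: 4 < 2921 holds -> k = 4 * 3 = 12, total = 4 + 12 = 16.
Iteration 2: 12 < 2921 holds -> k = 12 * 3 = 36, total = 16 + 36 = 52.
Iteration 3: 36 < 2921 holds -> k = 36 * 3 = 108, total = 52 + 108 = 160.
Iteration 4: 108 < 2921 holds -> k = 108 * 3 = 324, total = 160 + 324 = 484.
Iteration 5: 324 < 2921 holds -> k = 324 * 3 = 972, total = 484 + 972 = 1456.
Iteration 6: 972 < 2921 holds -> k = 972 * 3 = 2916, total = 1456 + 2916 = 4372.
Iteration 7: 2916 < 2921 holds -> k = 2916 * 3 = 8748, total = 4372 + 8748 = 13120.
Iteration 8: 8748 < 2921 fails; recursion stops.
SUM(total) = 4 + 16 + 52 + 160 + 484 + 1456 + 4372 + 13120 = 19664.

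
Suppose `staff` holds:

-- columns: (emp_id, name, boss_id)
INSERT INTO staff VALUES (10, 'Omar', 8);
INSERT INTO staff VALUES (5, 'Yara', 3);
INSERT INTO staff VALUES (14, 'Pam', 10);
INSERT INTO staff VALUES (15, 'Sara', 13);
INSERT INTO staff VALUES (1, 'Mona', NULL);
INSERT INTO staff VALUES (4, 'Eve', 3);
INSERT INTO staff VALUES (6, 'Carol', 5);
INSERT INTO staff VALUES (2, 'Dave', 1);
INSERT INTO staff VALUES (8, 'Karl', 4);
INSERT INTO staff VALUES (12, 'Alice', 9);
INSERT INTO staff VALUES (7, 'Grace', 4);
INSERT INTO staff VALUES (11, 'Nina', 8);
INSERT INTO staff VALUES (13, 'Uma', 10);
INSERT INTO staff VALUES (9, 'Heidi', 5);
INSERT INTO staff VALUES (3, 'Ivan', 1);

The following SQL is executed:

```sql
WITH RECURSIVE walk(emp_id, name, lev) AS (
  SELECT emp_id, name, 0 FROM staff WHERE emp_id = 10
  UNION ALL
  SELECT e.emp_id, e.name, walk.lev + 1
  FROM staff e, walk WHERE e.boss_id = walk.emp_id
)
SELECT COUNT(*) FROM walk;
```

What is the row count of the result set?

Base: emp_id=10 (Omar) at lev 0.
Iteration 1: rows with boss_id in {10} -> Uma (id 13, lev 1), Pam (id 14, lev 1).
Iteration 2: rows with boss_id in {13,14} -> Sara (id 15, lev 2).
Iteration 3: no rows with boss_id in {15}; recursion stops.
Total rows emitted: 4.

4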